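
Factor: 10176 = 2^6*3^1*53^1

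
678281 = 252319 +425962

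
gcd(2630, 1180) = 10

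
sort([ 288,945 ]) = [288,945 ]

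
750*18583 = 13937250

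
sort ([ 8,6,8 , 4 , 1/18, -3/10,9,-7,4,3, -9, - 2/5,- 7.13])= [ - 9, - 7.13, - 7, - 2/5, - 3/10, 1/18,  3 , 4, 4, 6 , 8,8,9]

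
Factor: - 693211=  - 173^1*4007^1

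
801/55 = 801/55 = 14.56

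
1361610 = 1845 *738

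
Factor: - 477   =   - 3^2  *53^1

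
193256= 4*48314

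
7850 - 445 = 7405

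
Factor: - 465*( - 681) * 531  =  168149115 =3^4*5^1*31^1*59^1*227^1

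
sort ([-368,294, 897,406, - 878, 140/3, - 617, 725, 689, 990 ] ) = [ - 878,-617, - 368  ,  140/3,294, 406,689 , 725, 897, 990]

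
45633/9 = 5070 + 1/3 =5070.33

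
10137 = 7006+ 3131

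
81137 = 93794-12657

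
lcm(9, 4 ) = 36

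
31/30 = 31/30 =1.03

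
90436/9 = 10048+4/9 = 10048.44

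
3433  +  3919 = 7352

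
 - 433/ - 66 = 6 + 37/66 = 6.56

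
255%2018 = 255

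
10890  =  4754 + 6136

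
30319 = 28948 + 1371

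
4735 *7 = 33145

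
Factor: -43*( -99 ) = 4257 = 3^2 * 11^1*43^1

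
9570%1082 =914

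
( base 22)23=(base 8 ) 57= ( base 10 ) 47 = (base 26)1L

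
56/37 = 56/37 = 1.51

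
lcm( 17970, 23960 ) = 71880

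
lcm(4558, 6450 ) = 341850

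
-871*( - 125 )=108875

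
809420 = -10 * (-80942)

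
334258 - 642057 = -307799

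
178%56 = 10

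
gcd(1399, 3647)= 1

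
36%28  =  8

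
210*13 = 2730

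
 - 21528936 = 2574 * (-8364) 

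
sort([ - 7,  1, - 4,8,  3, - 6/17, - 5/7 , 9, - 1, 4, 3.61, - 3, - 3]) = [-7 , - 4, - 3, - 3, - 1,  -  5/7, - 6/17, 1,3,  3.61, 4,  8, 9 ] 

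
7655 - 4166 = 3489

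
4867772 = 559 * 8708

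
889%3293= 889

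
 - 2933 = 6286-9219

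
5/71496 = 5/71496 = 0.00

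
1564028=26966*58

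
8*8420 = 67360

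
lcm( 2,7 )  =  14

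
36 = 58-22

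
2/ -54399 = -1 + 54397/54399 = - 0.00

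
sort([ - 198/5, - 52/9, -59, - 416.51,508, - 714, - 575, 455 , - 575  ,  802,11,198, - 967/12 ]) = [ - 714, - 575, - 575, - 416.51  , - 967/12 ,-59, - 198/5,- 52/9, 11,198 , 455,508,802] 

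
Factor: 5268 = 2^2*3^1*439^1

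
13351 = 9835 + 3516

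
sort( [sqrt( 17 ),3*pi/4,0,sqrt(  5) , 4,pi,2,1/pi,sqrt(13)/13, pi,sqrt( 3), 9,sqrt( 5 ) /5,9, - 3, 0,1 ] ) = [ - 3,0, 0,sqrt (13)/13 , 1/pi,sqrt( 5)/5,1,sqrt(3 ), 2,sqrt(  5),3 * pi/4, pi,  pi, 4, sqrt( 17 ), 9, 9 ]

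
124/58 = 2 + 4/29 = 2.14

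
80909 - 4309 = 76600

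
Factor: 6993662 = 2^1*13^1* 31^1*8677^1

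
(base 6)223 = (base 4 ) 1113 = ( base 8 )127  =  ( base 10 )87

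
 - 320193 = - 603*531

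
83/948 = 83/948 = 0.09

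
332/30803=332/30803= 0.01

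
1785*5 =8925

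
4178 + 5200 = 9378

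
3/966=1/322 = 0.00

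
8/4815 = 8/4815 = 0.00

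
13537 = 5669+7868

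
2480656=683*3632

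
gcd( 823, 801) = 1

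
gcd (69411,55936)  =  1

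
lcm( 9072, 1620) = 45360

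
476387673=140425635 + 335962038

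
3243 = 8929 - 5686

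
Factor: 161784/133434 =428/353 = 2^2*107^1*353^( - 1)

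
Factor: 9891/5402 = 2^ ( - 1 )*3^2*7^1*37^( - 1)*73^(-1)*157^1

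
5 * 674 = 3370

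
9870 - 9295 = 575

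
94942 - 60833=34109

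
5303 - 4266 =1037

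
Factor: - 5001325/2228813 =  - 5^2*7^1  *28579^1*2228813^( - 1)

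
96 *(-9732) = -934272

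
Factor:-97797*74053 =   -  3^1*7^2*71^1*149^1*4657^1 = -7242161241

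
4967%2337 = 293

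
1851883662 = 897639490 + 954244172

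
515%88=75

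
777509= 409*1901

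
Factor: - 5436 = -2^2*  3^2 * 151^1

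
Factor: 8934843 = 3^1*17^1*41^1*4273^1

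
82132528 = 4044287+78088241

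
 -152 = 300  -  452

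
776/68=11 + 7/17 = 11.41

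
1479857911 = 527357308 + 952500603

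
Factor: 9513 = 3^2*7^1*151^1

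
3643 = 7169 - 3526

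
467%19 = 11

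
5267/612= 8 + 371/612 = 8.61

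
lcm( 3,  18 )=18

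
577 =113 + 464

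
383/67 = 383/67 =5.72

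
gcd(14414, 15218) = 2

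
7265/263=7265/263 = 27.62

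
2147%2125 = 22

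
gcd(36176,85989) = 1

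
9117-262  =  8855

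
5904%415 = 94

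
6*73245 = 439470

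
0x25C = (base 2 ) 1001011100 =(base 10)604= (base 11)4aa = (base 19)1cf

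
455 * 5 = 2275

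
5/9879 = 5/9879 = 0.00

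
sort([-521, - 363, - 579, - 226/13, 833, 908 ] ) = [-579, - 521, - 363, - 226/13, 833,908] 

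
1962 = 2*981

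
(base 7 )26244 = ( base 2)1101101001110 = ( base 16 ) 1b4e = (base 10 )6990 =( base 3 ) 100120220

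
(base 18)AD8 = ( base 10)3482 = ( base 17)c0e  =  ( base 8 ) 6632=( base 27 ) 4kq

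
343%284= 59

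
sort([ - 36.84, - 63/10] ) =[ - 36.84, - 63/10] 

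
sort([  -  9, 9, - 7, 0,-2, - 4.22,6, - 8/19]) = [ - 9,-7, - 4.22, - 2, - 8/19,0, 6,9 ]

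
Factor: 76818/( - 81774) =  -  31/33 = - 3^ ( - 1 )*11^( - 1)*31^1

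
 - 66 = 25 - 91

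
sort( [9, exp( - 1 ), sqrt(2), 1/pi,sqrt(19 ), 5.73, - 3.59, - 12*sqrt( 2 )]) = [ - 12*sqrt(2),-3.59, 1/pi, exp(-1 ), sqrt (2 ), sqrt(19 ),5.73, 9]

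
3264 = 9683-6419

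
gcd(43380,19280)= 4820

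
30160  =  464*65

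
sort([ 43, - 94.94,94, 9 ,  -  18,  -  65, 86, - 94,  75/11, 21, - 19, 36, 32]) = [ - 94.94, - 94, - 65, - 19, - 18,75/11, 9, 21, 32, 36, 43, 86, 94]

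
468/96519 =156/32173 = 0.00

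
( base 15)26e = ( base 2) 1000101010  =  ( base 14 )2B8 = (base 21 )158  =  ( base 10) 554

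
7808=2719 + 5089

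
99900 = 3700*27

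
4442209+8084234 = 12526443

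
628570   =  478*1315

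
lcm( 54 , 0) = 0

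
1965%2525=1965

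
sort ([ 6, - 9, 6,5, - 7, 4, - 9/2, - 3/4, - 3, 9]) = [ - 9, - 7,-9/2, - 3, - 3/4, 4, 5,6 , 6, 9 ]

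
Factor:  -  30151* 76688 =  - 2^4* 11^1*  2741^1 * 4793^1 = - 2312219888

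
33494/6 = 5582 + 1/3 = 5582.33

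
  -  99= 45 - 144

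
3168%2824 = 344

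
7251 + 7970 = 15221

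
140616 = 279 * 504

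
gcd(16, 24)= 8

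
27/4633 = 27/4633 = 0.01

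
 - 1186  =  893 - 2079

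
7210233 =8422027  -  1211794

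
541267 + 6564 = 547831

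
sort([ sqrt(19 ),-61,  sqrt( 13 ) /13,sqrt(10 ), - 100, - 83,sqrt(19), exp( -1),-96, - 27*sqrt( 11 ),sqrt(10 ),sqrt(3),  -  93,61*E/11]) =[ - 100, - 96, - 93, - 27*sqrt(11 ),- 83, - 61, sqrt( 13) /13 , exp(-1 ),sqrt(3 ), sqrt(10),sqrt(10 ),  sqrt( 19),  sqrt(19),61*E/11]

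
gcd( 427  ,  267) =1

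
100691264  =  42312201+58379063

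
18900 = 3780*5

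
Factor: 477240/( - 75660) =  -2^1*13^( - 1)*41^1 = - 82/13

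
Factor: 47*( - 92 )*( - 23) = 99452 = 2^2*23^2*47^1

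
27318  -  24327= 2991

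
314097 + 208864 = 522961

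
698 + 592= 1290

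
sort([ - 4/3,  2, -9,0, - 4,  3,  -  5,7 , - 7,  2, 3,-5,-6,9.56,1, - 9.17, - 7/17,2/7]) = [ - 9.17, - 9, - 7, - 6,-5, - 5,-4,-4/3, - 7/17,  0, 2/7,1,2, 2, 3,3 , 7,  9.56] 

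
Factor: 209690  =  2^1*5^1*13^1*1613^1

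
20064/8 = 2508 = 2508.00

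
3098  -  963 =2135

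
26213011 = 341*76871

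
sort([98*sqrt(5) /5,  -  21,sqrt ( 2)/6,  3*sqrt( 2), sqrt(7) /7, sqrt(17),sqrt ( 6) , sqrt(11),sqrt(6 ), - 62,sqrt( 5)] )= [ - 62, - 21, sqrt(2 )/6, sqrt( 7 )/7,sqrt( 5),sqrt( 6),sqrt( 6 ),sqrt( 11) , sqrt( 17), 3*sqrt(2 ),98*sqrt( 5)/5] 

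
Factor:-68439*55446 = - 3794668794 = -  2^1*3^2 * 7^1*3259^1*9241^1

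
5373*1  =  5373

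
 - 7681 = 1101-8782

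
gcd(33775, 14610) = 5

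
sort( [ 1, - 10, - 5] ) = [  -  10, - 5, 1]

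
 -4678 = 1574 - 6252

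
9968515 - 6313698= 3654817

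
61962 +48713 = 110675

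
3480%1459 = 562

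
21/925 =21/925  =  0.02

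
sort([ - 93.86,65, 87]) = [-93.86,65,87]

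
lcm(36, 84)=252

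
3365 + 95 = 3460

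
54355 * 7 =380485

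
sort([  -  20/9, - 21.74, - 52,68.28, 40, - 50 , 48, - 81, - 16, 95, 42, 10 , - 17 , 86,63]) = [ - 81,- 52, - 50, - 21.74, - 17, - 16, - 20/9,10, 40,42, 48, 63,  68.28,86, 95]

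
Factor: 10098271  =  353^1*28607^1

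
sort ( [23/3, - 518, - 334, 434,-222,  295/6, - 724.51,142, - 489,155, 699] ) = [ - 724.51  , - 518,-489,-334, - 222, 23/3, 295/6,142,155,434,699 ] 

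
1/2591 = 1/2591 = 0.00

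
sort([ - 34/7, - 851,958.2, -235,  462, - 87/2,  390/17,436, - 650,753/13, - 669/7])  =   [ - 851, - 650, - 235, - 669/7, - 87/2, - 34/7,390/17,753/13, 436,462,958.2] 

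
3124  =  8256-5132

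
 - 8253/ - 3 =2751 + 0/1=2751.00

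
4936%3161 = 1775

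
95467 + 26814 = 122281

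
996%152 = 84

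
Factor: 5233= 5233^1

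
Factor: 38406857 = 383^1*100279^1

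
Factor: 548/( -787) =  - 2^2*137^1*787^(-1 )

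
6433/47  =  6433/47 = 136.87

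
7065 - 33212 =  - 26147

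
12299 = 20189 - 7890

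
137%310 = 137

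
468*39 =18252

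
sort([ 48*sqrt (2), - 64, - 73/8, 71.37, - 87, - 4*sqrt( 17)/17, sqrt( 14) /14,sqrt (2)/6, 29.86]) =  [ - 87, - 64, - 73/8, - 4*sqrt(17)/17,sqrt (2)/6,sqrt ( 14) /14 , 29.86, 48*sqrt(2 ), 71.37]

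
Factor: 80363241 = 3^2*7^1*137^1 * 9311^1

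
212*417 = 88404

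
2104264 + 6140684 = 8244948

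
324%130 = 64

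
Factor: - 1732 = -2^2*433^1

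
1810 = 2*905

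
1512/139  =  10+122/139 = 10.88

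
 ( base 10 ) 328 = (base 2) 101001000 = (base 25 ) d3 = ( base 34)9m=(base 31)ai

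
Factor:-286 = -2^1 * 11^1*13^1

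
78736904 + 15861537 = 94598441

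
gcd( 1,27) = 1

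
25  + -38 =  -13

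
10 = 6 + 4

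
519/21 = 173/7 = 24.71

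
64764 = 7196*9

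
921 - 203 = 718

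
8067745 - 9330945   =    -  1263200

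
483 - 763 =-280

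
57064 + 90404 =147468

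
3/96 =1/32= 0.03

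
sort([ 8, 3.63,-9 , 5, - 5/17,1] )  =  [ - 9, - 5/17,1,  3.63, 5, 8]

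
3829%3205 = 624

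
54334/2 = 27167 =27167.00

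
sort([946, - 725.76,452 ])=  [ - 725.76, 452 , 946 ] 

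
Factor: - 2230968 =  - 2^3  *  3^1*92957^1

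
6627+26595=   33222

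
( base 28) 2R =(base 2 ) 1010011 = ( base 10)83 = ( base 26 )35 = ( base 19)47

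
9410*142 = 1336220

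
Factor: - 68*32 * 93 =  - 2^7*3^1 *17^1*31^1= - 202368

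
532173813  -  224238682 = 307935131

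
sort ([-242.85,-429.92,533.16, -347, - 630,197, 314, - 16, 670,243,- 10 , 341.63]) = [ - 630, - 429.92,-347,  -  242.85,-16, - 10, 197, 243,314,341.63, 533.16, 670]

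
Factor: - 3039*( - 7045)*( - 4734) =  - 101353780170 =-2^1*3^3*5^1*263^1*1013^1 * 1409^1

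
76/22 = 3 + 5/11 = 3.45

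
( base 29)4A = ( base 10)126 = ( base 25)51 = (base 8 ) 176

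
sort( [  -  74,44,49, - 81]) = [  -  81,  -  74,44,49 ] 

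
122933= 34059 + 88874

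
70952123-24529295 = 46422828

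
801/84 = 9 + 15/28 = 9.54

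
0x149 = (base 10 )329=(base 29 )ba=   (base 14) 197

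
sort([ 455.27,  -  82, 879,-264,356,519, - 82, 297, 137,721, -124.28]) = [ - 264, - 124.28, - 82, - 82, 137, 297, 356, 455.27, 519 , 721,879] 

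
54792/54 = 3044/3  =  1014.67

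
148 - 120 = 28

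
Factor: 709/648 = 2^(-3 ) * 3^( - 4 )* 709^1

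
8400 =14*600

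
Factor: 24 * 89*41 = 87576 = 2^3*3^1*41^1*89^1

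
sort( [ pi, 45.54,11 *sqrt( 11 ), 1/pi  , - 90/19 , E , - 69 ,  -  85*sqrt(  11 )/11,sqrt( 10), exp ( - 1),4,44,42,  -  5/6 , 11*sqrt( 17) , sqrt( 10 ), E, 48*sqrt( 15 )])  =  [-69, - 85*sqrt(11 ) /11, - 90/19 ,-5/6,1/pi, exp(  -  1 )  ,  E, E, pi,sqrt( 10), sqrt( 10 ), 4,11*sqrt( 11), 42,44  ,  11*sqrt( 17 ),45.54,48*sqrt( 15) ]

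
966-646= 320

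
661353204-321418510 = 339934694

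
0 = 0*4194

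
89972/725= 89972/725 =124.10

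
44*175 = 7700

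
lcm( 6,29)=174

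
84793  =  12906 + 71887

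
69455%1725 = 455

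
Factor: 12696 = 2^3*3^1*23^2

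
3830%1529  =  772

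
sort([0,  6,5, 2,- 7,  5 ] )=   [ - 7, 0, 2 , 5 , 5,6]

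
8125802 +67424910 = 75550712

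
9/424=9/424 = 0.02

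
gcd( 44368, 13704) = 8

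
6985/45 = 155 + 2/9 = 155.22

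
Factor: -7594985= - 5^1 * 163^1*9319^1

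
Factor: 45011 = 19^1*23^1*103^1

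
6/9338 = 3/4669 = 0.00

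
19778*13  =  257114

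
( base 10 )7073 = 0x1BA1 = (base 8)15641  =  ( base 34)641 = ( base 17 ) 1781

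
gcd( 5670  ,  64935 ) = 135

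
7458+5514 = 12972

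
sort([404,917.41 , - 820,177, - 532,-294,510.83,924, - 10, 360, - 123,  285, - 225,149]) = [ -820,-532, - 294, - 225,  -  123,-10, 149,177, 285,360,404, 510.83 , 917.41,924]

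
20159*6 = 120954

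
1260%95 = 25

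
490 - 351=139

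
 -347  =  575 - 922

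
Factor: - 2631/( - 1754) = 2^(-1)*3^1  =  3/2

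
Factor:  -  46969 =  - 13^1*3613^1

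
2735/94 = 29+ 9/94= 29.10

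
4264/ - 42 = -2132/21 = - 101.52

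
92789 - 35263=57526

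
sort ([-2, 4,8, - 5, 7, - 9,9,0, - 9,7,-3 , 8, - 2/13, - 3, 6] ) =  [ - 9,-9, -5, - 3, - 3 , - 2 , - 2/13,  0, 4, 6,7,7,8, 8, 9 ] 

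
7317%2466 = 2385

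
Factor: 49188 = 2^2*3^1*  4099^1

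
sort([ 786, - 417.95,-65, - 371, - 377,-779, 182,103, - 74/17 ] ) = [ - 779, - 417.95, - 377, - 371,-65,  -  74/17,103, 182 , 786] 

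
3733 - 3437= 296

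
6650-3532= 3118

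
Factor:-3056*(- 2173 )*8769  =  2^4*3^1 *37^1*41^1*53^1*79^1*191^1  =  58232193072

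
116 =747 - 631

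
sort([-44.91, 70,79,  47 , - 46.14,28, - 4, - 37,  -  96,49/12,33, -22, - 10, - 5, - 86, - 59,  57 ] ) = [ - 96, - 86, - 59, -46.14, - 44.91, - 37, - 22, - 10, - 5, - 4,49/12, 28, 33,47,57,70,79]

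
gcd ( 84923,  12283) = 1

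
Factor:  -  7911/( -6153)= 9/7 = 3^2*7^(  -  1)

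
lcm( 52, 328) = 4264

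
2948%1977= 971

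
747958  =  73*10246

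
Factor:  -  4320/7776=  - 5/9 = - 3^( - 2)*5^1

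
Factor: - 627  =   - 3^1*11^1*19^1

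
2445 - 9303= - 6858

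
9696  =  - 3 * ( - 3232) 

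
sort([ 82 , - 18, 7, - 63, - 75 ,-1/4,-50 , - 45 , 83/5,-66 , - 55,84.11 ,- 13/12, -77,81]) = [ - 77, - 75 , - 66, - 63, - 55, - 50, - 45,-18,  -  13/12, - 1/4  ,  7,  83/5 , 81,82,84.11] 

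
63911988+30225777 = 94137765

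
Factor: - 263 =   -  263^1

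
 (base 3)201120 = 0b1000010000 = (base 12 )380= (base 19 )18F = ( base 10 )528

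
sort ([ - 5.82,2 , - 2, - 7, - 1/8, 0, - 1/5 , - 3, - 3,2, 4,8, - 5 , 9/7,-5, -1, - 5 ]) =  [ - 7, - 5.82, - 5, - 5, - 5, - 3,- 3, - 2, - 1, - 1/5, - 1/8,0, 9/7,2, 2, 4, 8]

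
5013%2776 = 2237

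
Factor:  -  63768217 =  - 63768217^1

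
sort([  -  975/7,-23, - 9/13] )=[ - 975/7, - 23, - 9/13] 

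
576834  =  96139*6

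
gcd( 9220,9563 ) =1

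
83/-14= -83/14 =- 5.93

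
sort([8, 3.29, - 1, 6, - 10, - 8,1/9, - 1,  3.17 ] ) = [ - 10, - 8 , - 1,-1, 1/9, 3.17,3.29,  6, 8 ] 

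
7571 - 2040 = 5531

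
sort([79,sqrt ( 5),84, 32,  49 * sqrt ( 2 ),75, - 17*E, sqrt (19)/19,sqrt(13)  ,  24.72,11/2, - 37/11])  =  [-17*E, - 37/11,  sqrt ( 19) /19 , sqrt(5),sqrt( 13),11/2, 24.72, 32,49*sqrt( 2),75,79,84]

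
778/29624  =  389/14812 = 0.03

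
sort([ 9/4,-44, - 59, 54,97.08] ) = [ - 59, - 44, 9/4, 54, 97.08]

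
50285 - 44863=5422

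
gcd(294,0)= 294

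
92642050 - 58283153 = 34358897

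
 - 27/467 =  - 1 + 440/467 = -  0.06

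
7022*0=0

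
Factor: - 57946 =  - 2^1*7^1*4139^1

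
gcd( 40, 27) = 1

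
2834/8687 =2834/8687=   0.33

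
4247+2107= 6354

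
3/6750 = 1/2250 = 0.00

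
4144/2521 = 4144/2521= 1.64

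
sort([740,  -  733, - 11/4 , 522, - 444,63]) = [ - 733, - 444 , - 11/4 , 63,522,740 ]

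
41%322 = 41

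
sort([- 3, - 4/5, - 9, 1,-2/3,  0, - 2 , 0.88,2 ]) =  [ - 9,  -  3, -2,  -  4/5, - 2/3, 0, 0.88,1,  2 ]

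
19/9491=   19/9491 = 0.00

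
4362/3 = 1454 =1454.00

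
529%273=256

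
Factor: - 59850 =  - 2^1*3^2*5^2*7^1 * 19^1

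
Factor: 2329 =17^1 * 137^1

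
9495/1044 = 9 + 11/116  =  9.09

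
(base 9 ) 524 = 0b110101011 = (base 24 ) hj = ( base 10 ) 427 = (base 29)EL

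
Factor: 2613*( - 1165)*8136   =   - 2^3*3^3 * 5^1*13^1 * 67^1*113^1*233^1 = - 24767163720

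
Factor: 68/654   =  2^1*3^( - 1 )*17^1*109^( - 1 ) = 34/327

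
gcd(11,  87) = 1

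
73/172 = 73/172=0.42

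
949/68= 13 + 65/68= 13.96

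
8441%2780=101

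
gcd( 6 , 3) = 3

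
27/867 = 9/289 = 0.03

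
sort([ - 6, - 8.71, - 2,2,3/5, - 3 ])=[ -8.71, - 6, - 3,-2, 3/5,  2 ] 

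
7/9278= 7/9278= 0.00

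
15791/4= 15791/4  =  3947.75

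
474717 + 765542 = 1240259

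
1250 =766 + 484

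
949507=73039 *13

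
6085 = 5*1217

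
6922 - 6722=200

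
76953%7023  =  6723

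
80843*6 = 485058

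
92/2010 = 46/1005 = 0.05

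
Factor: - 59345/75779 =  - 65/83 = - 5^1*13^1*83^ (-1 )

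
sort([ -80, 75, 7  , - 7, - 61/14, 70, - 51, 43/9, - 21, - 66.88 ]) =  [ - 80,-66.88, - 51, - 21,-7, - 61/14, 43/9, 7, 70, 75 ] 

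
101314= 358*283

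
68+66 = 134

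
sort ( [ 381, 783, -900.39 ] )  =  [ -900.39,381, 783] 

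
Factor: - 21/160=-2^( - 5 ) * 3^1* 5^( - 1 )*7^1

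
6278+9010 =15288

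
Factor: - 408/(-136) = 3^1  =  3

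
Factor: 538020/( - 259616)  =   - 2^( - 3)* 3^2*5^1*7^1*19^( - 1 ) = - 315/152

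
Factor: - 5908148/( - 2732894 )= 2^1*23^1*37^( - 1 )*149^1*431^1*36931^( - 1 ) = 2954074/1366447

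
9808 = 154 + 9654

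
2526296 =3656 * 691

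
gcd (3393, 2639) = 377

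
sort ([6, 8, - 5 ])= [- 5, 6,  8]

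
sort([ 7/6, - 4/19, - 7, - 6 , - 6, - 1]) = [ - 7, - 6, - 6, - 1, - 4/19, 7/6 ]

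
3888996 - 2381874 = 1507122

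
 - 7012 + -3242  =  -10254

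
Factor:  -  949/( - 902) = 2^( - 1 )*11^( - 1)*13^1*41^( -1)*73^1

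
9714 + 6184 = 15898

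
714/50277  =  238/16759 = 0.01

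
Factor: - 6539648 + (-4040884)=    - 10580532 = - 2^2*3^1*881711^1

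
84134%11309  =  4971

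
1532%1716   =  1532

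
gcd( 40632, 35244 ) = 12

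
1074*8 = 8592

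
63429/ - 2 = -63429/2 = - 31714.50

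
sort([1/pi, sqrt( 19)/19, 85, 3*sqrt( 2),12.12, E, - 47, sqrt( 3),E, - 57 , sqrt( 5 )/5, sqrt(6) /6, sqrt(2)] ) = [ - 57, - 47 , sqrt(19 ) /19,1/pi, sqrt(6) /6, sqrt( 5)/5,sqrt(2),  sqrt( 3 ), E,  E,3*sqrt( 2), 12.12,85]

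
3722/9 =413 + 5/9 = 413.56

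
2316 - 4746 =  - 2430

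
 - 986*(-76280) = 75212080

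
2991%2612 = 379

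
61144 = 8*7643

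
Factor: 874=2^1 * 19^1*23^1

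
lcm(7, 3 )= 21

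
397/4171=397/4171 = 0.10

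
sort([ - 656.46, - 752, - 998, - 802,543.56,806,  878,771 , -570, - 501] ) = [-998, - 802, - 752, -656.46, -570, - 501, 543.56,  771,806,878]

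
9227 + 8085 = 17312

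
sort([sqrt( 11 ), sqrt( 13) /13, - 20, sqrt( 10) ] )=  [ - 20,sqrt( 13 )/13,  sqrt( 10), sqrt( 11) ] 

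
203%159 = 44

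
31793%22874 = 8919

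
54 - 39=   15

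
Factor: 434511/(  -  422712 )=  - 847/824 = - 2^ ( - 3 )*7^1*11^2*103^ (-1 )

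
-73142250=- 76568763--3426513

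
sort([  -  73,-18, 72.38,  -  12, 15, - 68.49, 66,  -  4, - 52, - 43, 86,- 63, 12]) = [ - 73, - 68.49, - 63, - 52, - 43,-18,-12, - 4,12, 15, 66, 72.38, 86]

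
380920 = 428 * 890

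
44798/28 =1599+13/14  =  1599.93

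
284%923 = 284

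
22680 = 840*27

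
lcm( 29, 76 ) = 2204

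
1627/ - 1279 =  - 1627/1279 =- 1.27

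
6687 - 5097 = 1590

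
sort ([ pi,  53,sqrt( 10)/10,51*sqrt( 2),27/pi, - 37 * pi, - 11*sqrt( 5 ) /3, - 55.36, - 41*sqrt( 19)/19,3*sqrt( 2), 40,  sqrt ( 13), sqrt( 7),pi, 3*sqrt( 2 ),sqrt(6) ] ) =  [ - 37*pi, - 55.36, - 41*sqrt(19) /19, - 11*sqrt(5) /3,sqrt( 10)/10, sqrt( 6 ),sqrt( 7),pi,pi, sqrt ( 13),3*sqrt ( 2), 3*sqrt( 2),27/pi, 40,53, 51*sqrt(2)]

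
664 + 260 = 924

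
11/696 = 11/696 = 0.02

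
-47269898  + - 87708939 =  - 134978837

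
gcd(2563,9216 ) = 1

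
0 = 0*257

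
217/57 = 217/57 = 3.81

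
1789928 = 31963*56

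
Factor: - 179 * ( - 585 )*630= 65970450 = 2^1 * 3^4*5^2*7^1*13^1*179^1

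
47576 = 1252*38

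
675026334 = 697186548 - 22160214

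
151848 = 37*4104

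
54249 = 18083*3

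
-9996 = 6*( - 1666 ) 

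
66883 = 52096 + 14787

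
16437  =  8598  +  7839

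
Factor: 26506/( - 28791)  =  -58/63 =-  2^1*3^( - 2 )*7^( - 1 )*29^1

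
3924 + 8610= 12534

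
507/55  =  9 + 12/55 = 9.22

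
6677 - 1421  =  5256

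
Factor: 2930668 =2^2 * 13^1*56359^1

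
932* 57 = 53124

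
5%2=1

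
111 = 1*111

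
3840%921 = 156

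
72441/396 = 182 + 41/44=182.93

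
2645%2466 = 179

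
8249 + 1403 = 9652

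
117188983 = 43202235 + 73986748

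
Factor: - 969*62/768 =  - 10013/128 = - 2^( - 7 )*17^1*19^1 * 31^1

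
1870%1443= 427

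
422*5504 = 2322688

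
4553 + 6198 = 10751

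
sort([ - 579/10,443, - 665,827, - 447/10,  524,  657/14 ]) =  [ - 665,  -  579/10 ,-447/10,657/14,443,524 , 827] 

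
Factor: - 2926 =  - 2^1*7^1*11^1*19^1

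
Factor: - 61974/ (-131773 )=2^1*3^2*11^1*421^( -1 )  =  198/421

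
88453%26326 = 9475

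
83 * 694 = 57602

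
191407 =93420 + 97987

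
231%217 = 14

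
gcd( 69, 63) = 3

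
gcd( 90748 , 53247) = 1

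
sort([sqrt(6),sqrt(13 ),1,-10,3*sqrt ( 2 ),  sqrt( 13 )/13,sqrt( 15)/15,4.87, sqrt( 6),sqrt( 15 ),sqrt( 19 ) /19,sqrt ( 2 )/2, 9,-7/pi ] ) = [ - 10, - 7/pi, sqrt( 19 )/19 , sqrt( 15)/15,sqrt ( 13)/13, sqrt(2 ) /2, 1,sqrt(6),sqrt( 6),sqrt(13 ),sqrt( 15), 3 * sqrt(2), 4.87,9]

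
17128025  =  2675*6403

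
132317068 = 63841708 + 68475360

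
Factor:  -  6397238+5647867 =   -  7^1 *107053^1  =  -  749371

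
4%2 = 0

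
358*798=285684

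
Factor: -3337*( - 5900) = 2^2*5^2 * 47^1 * 59^1*71^1 = 19688300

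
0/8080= 0 = 0.00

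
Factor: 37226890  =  2^1*5^1 * 19^1*195931^1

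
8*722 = 5776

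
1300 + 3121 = 4421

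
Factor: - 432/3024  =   - 7^( - 1 ) = - 1/7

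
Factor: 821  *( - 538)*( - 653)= 2^1*269^1 * 653^1 *821^1 = 288428794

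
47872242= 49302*971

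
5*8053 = 40265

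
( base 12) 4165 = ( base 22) eg5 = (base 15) 21a8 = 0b1101111011101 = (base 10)7133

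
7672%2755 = 2162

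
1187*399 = 473613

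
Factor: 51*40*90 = 183600 = 2^4*3^3 * 5^2*17^1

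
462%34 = 20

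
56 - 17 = 39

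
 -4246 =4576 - 8822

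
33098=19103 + 13995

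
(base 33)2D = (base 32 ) 2f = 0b1001111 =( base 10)79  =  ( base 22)3D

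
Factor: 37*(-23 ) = - 851 = - 23^1*37^1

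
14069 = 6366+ 7703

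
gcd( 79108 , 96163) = 1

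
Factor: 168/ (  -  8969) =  - 2^3*3^1*7^1*8969^( - 1 )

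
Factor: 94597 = 94597^1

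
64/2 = 32 = 32.00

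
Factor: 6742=2^1 * 3371^1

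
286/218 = 143/109 = 1.31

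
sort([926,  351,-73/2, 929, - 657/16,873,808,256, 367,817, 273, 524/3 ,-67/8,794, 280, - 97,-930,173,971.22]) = [ - 930, -97,-657/16,-73/2, - 67/8, 173, 524/3,  256, 273,280, 351, 367,794, 808, 817, 873,926,929,971.22 ] 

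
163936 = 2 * 81968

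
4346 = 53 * 82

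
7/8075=7/8075 = 0.00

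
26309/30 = 876 + 29/30 = 876.97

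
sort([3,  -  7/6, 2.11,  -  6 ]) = [-6, - 7/6 , 2.11, 3 ] 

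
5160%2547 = 66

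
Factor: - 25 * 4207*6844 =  - 2^2 * 5^2*7^1*29^1*59^1*601^1=- 719817700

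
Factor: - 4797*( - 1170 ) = 2^1* 3^4 *5^1 * 13^2*41^1 = 5612490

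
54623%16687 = 4562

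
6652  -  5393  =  1259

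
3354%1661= 32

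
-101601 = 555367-656968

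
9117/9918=1013/1102= 0.92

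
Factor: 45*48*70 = 151200 = 2^5*3^3*5^2*7^1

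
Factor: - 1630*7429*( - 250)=2^2*5^4* 17^1*19^1 * 23^1*163^1=3027317500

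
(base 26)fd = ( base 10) 403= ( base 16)193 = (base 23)HC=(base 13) 250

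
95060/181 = 95060/181 = 525.19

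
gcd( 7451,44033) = 1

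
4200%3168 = 1032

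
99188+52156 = 151344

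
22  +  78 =100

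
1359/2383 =1359/2383  =  0.57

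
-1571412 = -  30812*51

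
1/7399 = 1/7399  =  0.00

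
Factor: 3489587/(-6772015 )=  - 5^(-1 )*337^(-1 ) * 4019^ (-1 )*3489587^1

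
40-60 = - 20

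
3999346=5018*797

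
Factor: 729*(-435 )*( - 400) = 126846000 = 2^4*3^7*5^3*29^1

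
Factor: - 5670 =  - 2^1*3^4*5^1*7^1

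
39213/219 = 179 + 4/73 = 179.05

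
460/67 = 6 + 58/67 = 6.87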